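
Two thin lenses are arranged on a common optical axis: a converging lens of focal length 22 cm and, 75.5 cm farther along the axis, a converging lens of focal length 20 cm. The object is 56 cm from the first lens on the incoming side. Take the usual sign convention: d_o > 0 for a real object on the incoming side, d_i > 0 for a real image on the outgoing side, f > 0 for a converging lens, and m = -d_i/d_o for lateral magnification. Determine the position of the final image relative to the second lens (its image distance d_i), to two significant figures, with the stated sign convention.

Lens 1: 1/d_i1 = 1/f_1 - 1/d_o1 = 1/22 - 1/56 = 0.02760 cm^-1, so d_i1 = 36.235 cm.
That image sits 39.265 cm in front of the second lens, so d_o2 = 39.265 cm.
Lens 2: 1/d_i2 = 1/f_2 - 1/d_o2 = 1/20 - 1/(39.265) = 0.02453 cm^-1, so d_i2 = 40.763 cm.

41 cm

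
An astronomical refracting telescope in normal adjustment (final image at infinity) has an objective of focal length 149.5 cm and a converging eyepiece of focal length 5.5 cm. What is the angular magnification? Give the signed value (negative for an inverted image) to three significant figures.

M = -f_obj/f_eye = -149.5/(5.5) = -27.182.

-27.2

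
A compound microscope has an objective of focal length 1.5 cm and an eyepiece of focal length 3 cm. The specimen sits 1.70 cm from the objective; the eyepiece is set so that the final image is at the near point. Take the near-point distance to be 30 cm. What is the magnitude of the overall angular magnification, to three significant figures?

Objective: 1/d_i = 1/f_obj - 1/d_o = 1/1.5 - 1/1.70 = 0.07843 cm^-1, so d_i = 12.750 cm.
m_obj = -d_i/d_o = -12.750/1.70 = -7.500.
Eyepiece angular magnification (image at near point): M_eye = 1 + D/f_e = 1 + 30/3 = 11.000.
Overall M = m_obj x M_eye = (-7.500)(11.000) = -82.50.
|M| = 82.50.

82.5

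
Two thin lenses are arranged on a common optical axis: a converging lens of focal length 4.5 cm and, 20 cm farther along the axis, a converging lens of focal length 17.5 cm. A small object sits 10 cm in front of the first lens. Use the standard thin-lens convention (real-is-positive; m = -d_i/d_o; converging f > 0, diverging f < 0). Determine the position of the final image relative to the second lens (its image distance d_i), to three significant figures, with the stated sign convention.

Applying the thin-lens equation to the first lens, 1/4.5 = 1/10 + 1/d_i1, which gives d_i1 = 8.182 cm.
The intermediate image is 8.182 cm to the right of lens 1, so d_o2 = L - d_i1 = 20 - 8.182 = 11.818 cm.
Applying the thin-lens equation again with f_2 = 17.5 cm and d_o2 = 11.818 cm gives d_i2 = -36.400 cm.

-36.4 cm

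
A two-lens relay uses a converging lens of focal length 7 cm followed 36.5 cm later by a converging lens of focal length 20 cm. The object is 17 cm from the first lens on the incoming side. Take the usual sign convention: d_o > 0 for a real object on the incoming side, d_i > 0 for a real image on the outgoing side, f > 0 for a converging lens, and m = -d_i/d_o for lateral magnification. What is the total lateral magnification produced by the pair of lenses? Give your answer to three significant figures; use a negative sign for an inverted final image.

3.04

Applying the thin-lens equation to the first lens, 1/7 = 1/17 + 1/d_i1, which gives d_i1 = 11.900 cm.
Its lateral magnification is m_1 = -d_i1/d_o1 = -(11.900)/17 = -0.7000.
Object distance for lens 2: d_o2 = 36.5 - 11.900 = 24.600 cm.
Applying the thin-lens equation again with f_2 = 20 cm and d_o2 = 24.600 cm gives d_i2 = 106.957 cm.
m_2 = -(106.957)/(24.600) = -4.3478.
Total m = m_1 x m_2 = (-0.7000)(-4.3478) = 3.0435.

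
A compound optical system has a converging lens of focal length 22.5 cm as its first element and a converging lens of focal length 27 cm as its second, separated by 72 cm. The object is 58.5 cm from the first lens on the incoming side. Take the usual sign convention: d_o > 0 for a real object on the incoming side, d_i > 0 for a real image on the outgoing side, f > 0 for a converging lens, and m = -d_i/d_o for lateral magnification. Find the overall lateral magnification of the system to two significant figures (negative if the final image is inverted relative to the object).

2.0

Lens 1: 1/d_i1 = 1/f_1 - 1/d_o1 = 1/22.5 - 1/58.5 = 0.02735 cm^-1, so d_i1 = 36.562 cm.
m_1 = -(36.562)/58.5 = -0.6250.
The intermediate image is 36.562 cm to the right of lens 1, so d_o2 = L - d_i1 = 72 - 36.562 = 35.438 cm.
Lens 2: 1/d_i2 = 1/f_2 - 1/d_o2 = 1/27 - 1/(35.438) = 0.00882 cm^-1, so d_i2 = 113.400 cm.
m_2 = -(113.400)/(35.438) = -3.2000.
Total m = m_1 x m_2 = (-0.6250)(-3.2000) = 2.0000.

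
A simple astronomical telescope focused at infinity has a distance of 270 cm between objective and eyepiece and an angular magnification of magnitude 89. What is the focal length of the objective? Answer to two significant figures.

270 cm

In normal adjustment the tube length equals f_obj + f_eye and |M| = f_obj/f_eye.
So f_obj = 89 f_eye and 89 f_eye + f_eye = 270 cm, giving f_eye = 270/90 = 3.000 cm and f_obj = 267.000 cm.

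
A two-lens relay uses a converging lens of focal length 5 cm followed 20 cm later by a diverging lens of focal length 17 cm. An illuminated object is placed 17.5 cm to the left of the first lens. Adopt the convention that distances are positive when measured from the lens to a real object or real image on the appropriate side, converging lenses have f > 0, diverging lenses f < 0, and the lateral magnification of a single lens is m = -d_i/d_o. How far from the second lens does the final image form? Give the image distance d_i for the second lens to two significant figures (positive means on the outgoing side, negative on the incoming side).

First lens: d_i1 = 1/(1/5 - 1/17.5) = 7.000 cm.
That image sits 13.000 cm in front of the second lens, so d_o2 = 13.000 cm.
Second lens: d_i2 = 1/(1/(-17) - 1/(13.000)) = -7.367 cm.

-7.4 cm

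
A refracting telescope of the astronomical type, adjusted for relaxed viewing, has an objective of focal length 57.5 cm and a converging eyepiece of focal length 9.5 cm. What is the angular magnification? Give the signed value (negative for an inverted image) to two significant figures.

M = -f_obj/f_eye = -57.5/(9.5) = -6.053.

-6.1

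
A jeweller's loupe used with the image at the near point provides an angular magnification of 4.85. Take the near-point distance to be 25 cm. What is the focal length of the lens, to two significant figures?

6.5 cm

For the image at the near point, M = 1 + D/f.
f = D/(M - 1) = 25/(4.85 - 1) = 6.494 cm.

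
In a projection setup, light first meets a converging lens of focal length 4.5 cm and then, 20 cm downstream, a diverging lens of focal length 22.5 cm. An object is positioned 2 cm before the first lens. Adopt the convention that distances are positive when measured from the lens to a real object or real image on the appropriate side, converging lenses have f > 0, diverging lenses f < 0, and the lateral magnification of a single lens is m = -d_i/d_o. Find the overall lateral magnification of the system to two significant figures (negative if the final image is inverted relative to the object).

0.88

Applying the thin-lens equation to the first lens, 1/4.5 = 1/2 + 1/d_i1, which gives d_i1 = -3.600 cm.
Its lateral magnification is m_1 = -d_i1/d_o1 = -(-3.600)/2 = 1.8000.
The intermediate image is virtual, 3.600 cm to the left of lens 1, so d_o2 = L - d_i1 = 20 - (-3.600) = 23.600 cm.
Applying the thin-lens equation again with f_2 = -22.5 cm and d_o2 = 23.600 cm gives d_i2 = -11.518 cm.
m_2 = -(-11.518)/(23.600) = 0.4881.
The system's lateral magnification is m_1 m_2 = (1.8000)(0.4881) = 0.8785.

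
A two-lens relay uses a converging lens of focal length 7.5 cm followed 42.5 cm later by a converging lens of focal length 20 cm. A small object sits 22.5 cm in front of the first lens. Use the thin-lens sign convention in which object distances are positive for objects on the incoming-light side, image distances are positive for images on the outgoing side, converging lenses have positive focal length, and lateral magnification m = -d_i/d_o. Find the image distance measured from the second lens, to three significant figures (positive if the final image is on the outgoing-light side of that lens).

Lens 1: 1/d_i1 = 1/f_1 - 1/d_o1 = 1/7.5 - 1/22.5 = 0.08889 cm^-1, so d_i1 = 11.250 cm.
That image sits 31.250 cm in front of the second lens, so d_o2 = 31.250 cm.
Lens 2: 1/d_i2 = 1/f_2 - 1/d_o2 = 1/20 - 1/(31.250) = 0.01800 cm^-1, so d_i2 = 55.556 cm.

55.6 cm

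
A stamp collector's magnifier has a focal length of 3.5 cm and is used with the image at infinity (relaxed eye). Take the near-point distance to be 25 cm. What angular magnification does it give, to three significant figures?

M = D/f = 25/3.5 = 7.143.

7.14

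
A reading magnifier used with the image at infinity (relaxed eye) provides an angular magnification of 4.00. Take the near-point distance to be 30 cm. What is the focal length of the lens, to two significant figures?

7.5 cm

For the image at infinity, M = D/f.
f = D/M = 30/4.0 = 7.500 cm.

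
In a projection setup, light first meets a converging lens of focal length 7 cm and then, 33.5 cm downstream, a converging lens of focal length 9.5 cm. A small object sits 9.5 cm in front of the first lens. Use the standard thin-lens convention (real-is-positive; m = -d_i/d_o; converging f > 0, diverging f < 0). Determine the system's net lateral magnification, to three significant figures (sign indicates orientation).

Lens 1: 1/d_i1 = 1/f_1 - 1/d_o1 = 1/7 - 1/9.5 = 0.03759 cm^-1, so d_i1 = 26.600 cm.
m_1 = -(26.600)/9.5 = -2.8000.
That image sits 6.900 cm in front of the second lens, so d_o2 = 6.900 cm.
Lens 2: 1/d_i2 = 1/f_2 - 1/d_o2 = 1/9.5 - 1/(6.900) = -0.03966 cm^-1, so d_i2 = -25.212 cm.
m_2 = -(-25.212)/(6.900) = 3.6538.
Overall magnification: m = m_1 m_2 = -10.2308.

-10.2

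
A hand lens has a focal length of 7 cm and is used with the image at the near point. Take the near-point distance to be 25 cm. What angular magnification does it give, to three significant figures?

M = 1 + D/f = 1 + 25/7 = 4.571.

4.57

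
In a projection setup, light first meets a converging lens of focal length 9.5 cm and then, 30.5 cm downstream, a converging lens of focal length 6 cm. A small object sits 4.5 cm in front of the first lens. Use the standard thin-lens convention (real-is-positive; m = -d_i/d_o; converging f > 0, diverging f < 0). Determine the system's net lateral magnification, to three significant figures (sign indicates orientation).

First lens: d_i1 = 1/(1/9.5 - 1/4.5) = -8.550 cm.
m_1 = -(-8.550)/4.5 = 1.9000.
With d_i1 < 0 the first image is virtual and lies on the object side; the object distance for lens 2 is d_o2 = 30.5 - (-8.550) = 39.050 cm.
Second lens: d_i2 = 1/(1/6 - 1/(39.050)) = 7.089 cm.
m_2 = -(7.089)/(39.050) = -0.1815.
The system's lateral magnification is m_1 m_2 = (1.9000)(-0.1815) = -0.3449.

-0.345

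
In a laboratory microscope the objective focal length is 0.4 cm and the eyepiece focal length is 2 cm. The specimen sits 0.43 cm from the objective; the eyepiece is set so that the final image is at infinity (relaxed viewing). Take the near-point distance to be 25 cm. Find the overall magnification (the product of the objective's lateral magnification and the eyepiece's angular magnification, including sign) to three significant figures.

Objective: 1/d_i = 1/f_obj - 1/d_o = 1/0.4 - 1/0.43 = 0.17442 cm^-1, so d_i = 5.733 cm.
m_obj = -d_i/d_o = -5.733/0.43 = -13.333.
Eyepiece angular magnification (image at infinity): M_eye = D/f_e = 25/2 = 12.500.
Overall M = m_obj x M_eye = (-13.333)(12.500) = -166.67.

-167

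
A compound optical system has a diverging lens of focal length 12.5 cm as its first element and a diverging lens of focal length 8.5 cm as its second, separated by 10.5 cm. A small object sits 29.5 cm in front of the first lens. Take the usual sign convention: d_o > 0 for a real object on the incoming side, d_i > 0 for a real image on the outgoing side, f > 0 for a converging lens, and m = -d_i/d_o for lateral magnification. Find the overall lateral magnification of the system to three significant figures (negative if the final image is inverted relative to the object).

First lens: d_i1 = 1/(1/(-12.5) - 1/29.5) = -8.780 cm.
m_1 = -(-8.780)/29.5 = 0.2976.
With d_i1 < 0 the first image is virtual and lies on the object side; the object distance for lens 2 is d_o2 = 10.5 - (-8.780) = 19.280 cm.
Second lens: d_i2 = 1/(1/(-8.5) - 1/(19.280)) = -5.899 cm.
m_2 = -(-5.899)/(19.280) = 0.3060.
Overall magnification: m = m_1 m_2 = 0.0911.

0.0911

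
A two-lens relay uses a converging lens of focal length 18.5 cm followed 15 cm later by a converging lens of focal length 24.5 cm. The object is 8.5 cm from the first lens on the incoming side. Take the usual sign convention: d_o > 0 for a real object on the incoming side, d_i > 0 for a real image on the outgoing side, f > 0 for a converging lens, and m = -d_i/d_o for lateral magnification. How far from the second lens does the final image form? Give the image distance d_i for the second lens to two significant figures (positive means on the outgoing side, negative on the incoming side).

120 cm

Applying the thin-lens equation to the first lens, 1/18.5 = 1/8.5 + 1/d_i1, which gives d_i1 = -15.725 cm.
With d_i1 < 0 the first image is virtual and lies on the object side; the object distance for lens 2 is d_o2 = 15 - (-15.725) = 30.725 cm.
Applying the thin-lens equation again with f_2 = 24.5 cm and d_o2 = 30.725 cm gives d_i2 = 120.926 cm.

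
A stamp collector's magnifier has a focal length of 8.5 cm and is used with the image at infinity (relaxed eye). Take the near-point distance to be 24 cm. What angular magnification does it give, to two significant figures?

2.8

M = D/f = 24/8.5 = 2.824.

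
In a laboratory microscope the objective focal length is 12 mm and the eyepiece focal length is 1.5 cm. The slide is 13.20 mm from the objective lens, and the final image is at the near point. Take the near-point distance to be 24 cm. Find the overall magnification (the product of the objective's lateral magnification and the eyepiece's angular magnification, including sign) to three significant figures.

-170

Convert to cm: f_obj = 12 mm = 1.2 cm; d_o = 13.20 mm = 1.32 cm.
Objective: 1/d_i = 1/f_obj - 1/d_o = 1/1.2 - 1/1.32 = 0.07576 cm^-1, so d_i = 13.200 cm.
m_obj = -d_i/d_o = -13.200/1.32 = -10.000.
Eyepiece angular magnification (image at near point): M_eye = 1 + D/f_e = 1 + 24/1.5 = 17.000.
Overall M = m_obj x M_eye = (-10.000)(17.000) = -170.00.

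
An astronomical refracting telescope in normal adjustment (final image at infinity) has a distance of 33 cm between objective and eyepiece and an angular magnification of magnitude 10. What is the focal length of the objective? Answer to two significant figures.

30 cm

In normal adjustment the tube length equals f_obj + f_eye and |M| = f_obj/f_eye.
So f_obj = 10 f_eye and 10 f_eye + f_eye = 33 cm, giving f_eye = 33/11 = 3.000 cm and f_obj = 30.000 cm.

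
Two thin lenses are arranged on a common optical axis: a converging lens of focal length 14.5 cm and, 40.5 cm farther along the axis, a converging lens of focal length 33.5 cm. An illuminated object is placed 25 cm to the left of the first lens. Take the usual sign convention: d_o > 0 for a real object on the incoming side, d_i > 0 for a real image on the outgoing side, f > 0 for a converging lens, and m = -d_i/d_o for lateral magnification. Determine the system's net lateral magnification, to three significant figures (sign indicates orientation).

-1.68

Lens 1: 1/d_i1 = 1/f_1 - 1/d_o1 = 1/14.5 - 1/25 = 0.02897 cm^-1, so d_i1 = 34.524 cm.
m_1 = -(34.524)/25 = -1.3810.
The intermediate image is 34.524 cm to the right of lens 1, so d_o2 = L - d_i1 = 40.5 - 34.524 = 5.976 cm.
Lens 2: 1/d_i2 = 1/f_2 - 1/d_o2 = 1/33.5 - 1/(5.976) = -0.13748 cm^-1, so d_i2 = -7.274 cm.
m_2 = -(-7.274)/(5.976) = 1.2171.
The system's lateral magnification is m_1 m_2 = (-1.3810)(1.2171) = -1.6808.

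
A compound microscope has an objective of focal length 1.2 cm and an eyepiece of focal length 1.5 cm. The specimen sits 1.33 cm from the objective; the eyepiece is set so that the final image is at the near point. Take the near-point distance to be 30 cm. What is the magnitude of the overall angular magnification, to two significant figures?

190

Objective: 1/d_i = 1/f_obj - 1/d_o = 1/1.2 - 1/1.33 = 0.08145 cm^-1, so d_i = 12.277 cm.
m_obj = -d_i/d_o = -12.277/1.33 = -9.231.
Eyepiece angular magnification (image at near point): M_eye = 1 + D/f_e = 1 + 30/1.5 = 21.000.
Overall M = m_obj x M_eye = (-9.231)(21.000) = -193.85.
|M| = 193.85.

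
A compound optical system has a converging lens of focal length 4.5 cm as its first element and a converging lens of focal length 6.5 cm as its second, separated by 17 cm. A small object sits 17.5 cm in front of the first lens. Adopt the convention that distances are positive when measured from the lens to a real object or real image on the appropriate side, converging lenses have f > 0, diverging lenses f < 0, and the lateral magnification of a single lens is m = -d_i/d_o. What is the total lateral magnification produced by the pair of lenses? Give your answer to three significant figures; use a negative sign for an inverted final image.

0.506

Lens 1: 1/d_i1 = 1/f_1 - 1/d_o1 = 1/4.5 - 1/17.5 = 0.16508 cm^-1, so d_i1 = 6.058 cm.
m_1 = -(6.058)/17.5 = -0.3462.
Object distance for lens 2: d_o2 = 17 - 6.058 = 10.942 cm.
Lens 2: 1/d_i2 = 1/f_2 - 1/d_o2 = 1/6.5 - 1/(10.942) = 0.06246 cm^-1, so d_i2 = 16.011 cm.
m_2 = -(16.011)/(10.942) = -1.4632.
The system's lateral magnification is m_1 m_2 = (-0.3462)(-1.4632) = 0.5065.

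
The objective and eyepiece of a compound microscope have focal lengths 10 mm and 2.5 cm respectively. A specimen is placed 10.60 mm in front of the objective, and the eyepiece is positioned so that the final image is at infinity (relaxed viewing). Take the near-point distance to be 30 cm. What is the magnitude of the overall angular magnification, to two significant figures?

Convert to cm: f_obj = 10 mm = 1 cm; d_o = 10.60 mm = 1.06 cm.
Objective: 1/d_i = 1/f_obj - 1/d_o = 1/1 - 1/1.06 = 0.05660 cm^-1, so d_i = 17.667 cm.
m_obj = -d_i/d_o = -17.667/1.06 = -16.667.
Eyepiece angular magnification (image at infinity): M_eye = D/f_e = 30/2.5 = 12.000.
Overall M = m_obj x M_eye = (-16.667)(12.000) = -200.00.
|M| = 200.00.

200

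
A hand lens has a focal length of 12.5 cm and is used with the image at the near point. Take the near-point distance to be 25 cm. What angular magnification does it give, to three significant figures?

3.00

M = 1 + D/f = 1 + 25/12.5 = 3.000.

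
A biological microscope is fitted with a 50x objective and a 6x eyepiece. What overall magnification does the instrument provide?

The overall magnification of a compound microscope is the product of the objective and eyepiece magnifications:
M = M_obj x M_eye = 50 x 6 = 300.

300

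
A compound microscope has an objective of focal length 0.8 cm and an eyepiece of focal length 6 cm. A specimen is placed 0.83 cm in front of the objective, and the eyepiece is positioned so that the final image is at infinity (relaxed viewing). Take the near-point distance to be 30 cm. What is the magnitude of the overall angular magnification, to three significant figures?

Objective: 1/d_i = 1/f_obj - 1/d_o = 1/0.8 - 1/0.83 = 0.04518 cm^-1, so d_i = 22.133 cm.
m_obj = -d_i/d_o = -22.133/0.83 = -26.667.
Eyepiece angular magnification (image at infinity): M_eye = D/f_e = 30/6 = 5.000.
Overall M = m_obj x M_eye = (-26.667)(5.000) = -133.33.
|M| = 133.33.

133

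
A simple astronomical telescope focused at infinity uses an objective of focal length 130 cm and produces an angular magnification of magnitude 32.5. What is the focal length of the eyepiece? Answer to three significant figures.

|M| = f_obj/f_eye, so f_eye = f_obj/|M| = 130/32.5 = 4.000 cm.

4.00 cm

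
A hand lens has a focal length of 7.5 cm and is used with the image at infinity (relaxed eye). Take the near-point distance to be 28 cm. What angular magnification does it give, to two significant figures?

3.7

M = D/f = 28/7.5 = 3.733.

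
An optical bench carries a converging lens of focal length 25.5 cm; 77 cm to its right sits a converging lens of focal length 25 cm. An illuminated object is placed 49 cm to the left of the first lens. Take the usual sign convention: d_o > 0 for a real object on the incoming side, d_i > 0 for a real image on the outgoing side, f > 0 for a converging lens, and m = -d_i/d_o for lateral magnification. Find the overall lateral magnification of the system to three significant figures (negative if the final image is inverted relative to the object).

-23.2

Applying the thin-lens equation to the first lens, 1/25.5 = 1/49 + 1/d_i1, which gives d_i1 = 53.170 cm.
Its lateral magnification is m_1 = -d_i1/d_o1 = -(53.170)/49 = -1.0851.
Object distance for lens 2: d_o2 = 77 - 53.170 = 23.830 cm.
Applying the thin-lens equation again with f_2 = 25 cm and d_o2 = 23.830 cm gives d_i2 = -509.091 cm.
m_2 = -(-509.091)/(23.830) = 21.3636.
The system's lateral magnification is m_1 m_2 = (-1.0851)(21.3636) = -23.1818.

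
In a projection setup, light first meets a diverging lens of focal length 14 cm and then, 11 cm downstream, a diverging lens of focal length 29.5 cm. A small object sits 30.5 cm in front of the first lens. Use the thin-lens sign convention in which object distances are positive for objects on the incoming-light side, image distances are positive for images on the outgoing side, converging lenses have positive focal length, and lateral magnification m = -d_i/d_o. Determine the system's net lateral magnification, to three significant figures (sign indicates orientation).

Applying the thin-lens equation to the first lens, 1/(-14) = 1/30.5 + 1/d_i1, which gives d_i1 = -9.596 cm.
Its lateral magnification is m_1 = -d_i1/d_o1 = -(-9.596)/30.5 = 0.3146.
The intermediate image is virtual, 9.596 cm to the left of lens 1, so d_o2 = L - d_i1 = 11 - (-9.596) = 20.596 cm.
Applying the thin-lens equation again with f_2 = -29.5 cm and d_o2 = 20.596 cm gives d_i2 = -12.128 cm.
m_2 = -(-12.128)/(20.596) = 0.5889.
Overall magnification: m = m_1 m_2 = 0.1853.

0.185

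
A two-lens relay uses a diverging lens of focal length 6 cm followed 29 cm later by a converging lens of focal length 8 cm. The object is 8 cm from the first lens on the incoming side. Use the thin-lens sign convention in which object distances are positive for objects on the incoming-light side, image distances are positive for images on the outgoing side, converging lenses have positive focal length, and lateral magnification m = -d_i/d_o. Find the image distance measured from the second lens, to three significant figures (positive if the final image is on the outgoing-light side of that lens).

Applying the thin-lens equation to the first lens, 1/(-6) = 1/8 + 1/d_i1, which gives d_i1 = -3.429 cm.
The intermediate image is virtual, 3.429 cm to the left of lens 1, so d_o2 = L - d_i1 = 29 - (-3.429) = 32.429 cm.
Applying the thin-lens equation again with f_2 = 8 cm and d_o2 = 32.429 cm gives d_i2 = 10.620 cm.

10.6 cm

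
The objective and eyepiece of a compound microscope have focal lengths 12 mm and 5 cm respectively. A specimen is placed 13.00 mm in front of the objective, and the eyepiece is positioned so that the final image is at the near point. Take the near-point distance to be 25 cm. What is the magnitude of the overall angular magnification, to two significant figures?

Convert to cm: f_obj = 12 mm = 1.2 cm; d_o = 13.00 mm = 1.30 cm.
Objective: 1/d_i = 1/f_obj - 1/d_o = 1/1.2 - 1/1.30 = 0.06410 cm^-1, so d_i = 15.600 cm.
m_obj = -d_i/d_o = -15.600/1.30 = -12.000.
Eyepiece angular magnification (image at near point): M_eye = 1 + D/f_e = 1 + 25/5 = 6.000.
Overall M = m_obj x M_eye = (-12.000)(6.000) = -72.00.
|M| = 72.00.

72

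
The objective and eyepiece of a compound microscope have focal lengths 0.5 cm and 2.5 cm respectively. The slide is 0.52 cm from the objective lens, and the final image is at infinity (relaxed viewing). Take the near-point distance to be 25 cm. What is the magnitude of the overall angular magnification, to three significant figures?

Objective: 1/d_i = 1/f_obj - 1/d_o = 1/0.5 - 1/0.52 = 0.07692 cm^-1, so d_i = 13.000 cm.
m_obj = -d_i/d_o = -13.000/0.52 = -25.000.
Eyepiece angular magnification (image at infinity): M_eye = D/f_e = 25/2.5 = 10.000.
Overall M = m_obj x M_eye = (-25.000)(10.000) = -250.00.
|M| = 250.00.

250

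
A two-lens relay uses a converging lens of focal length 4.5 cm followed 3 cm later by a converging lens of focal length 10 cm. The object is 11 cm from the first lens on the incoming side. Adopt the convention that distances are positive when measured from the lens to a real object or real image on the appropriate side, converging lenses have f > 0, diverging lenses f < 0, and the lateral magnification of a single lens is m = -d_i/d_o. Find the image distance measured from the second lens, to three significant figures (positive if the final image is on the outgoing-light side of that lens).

Applying the thin-lens equation to the first lens, 1/4.5 = 1/11 + 1/d_i1, which gives d_i1 = 7.615 cm.
This image would form 7.615 cm past lens 1, i.e. 4.615 cm beyond lens 2, so it is a virtual object for lens 2: d_o2 = 3 - 7.615 = -4.615 cm.
Applying the thin-lens equation again with f_2 = 10 cm and d_o2 = -4.615 cm gives d_i2 = 3.158 cm.

3.16 cm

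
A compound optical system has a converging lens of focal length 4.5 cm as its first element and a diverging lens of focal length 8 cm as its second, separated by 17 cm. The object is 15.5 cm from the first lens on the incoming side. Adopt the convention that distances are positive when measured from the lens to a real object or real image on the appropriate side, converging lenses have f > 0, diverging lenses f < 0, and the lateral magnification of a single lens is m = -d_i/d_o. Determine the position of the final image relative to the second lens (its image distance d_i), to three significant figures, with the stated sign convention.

-4.57 cm

Lens 1: 1/d_i1 = 1/f_1 - 1/d_o1 = 1/4.5 - 1/15.5 = 0.15771 cm^-1, so d_i1 = 6.341 cm.
The intermediate image is 6.341 cm to the right of lens 1, so d_o2 = L - d_i1 = 17 - 6.341 = 10.659 cm.
Lens 2: 1/d_i2 = 1/f_2 - 1/d_o2 = 1/(-8) - 1/(10.659) = -0.21882 cm^-1, so d_i2 = -4.570 cm.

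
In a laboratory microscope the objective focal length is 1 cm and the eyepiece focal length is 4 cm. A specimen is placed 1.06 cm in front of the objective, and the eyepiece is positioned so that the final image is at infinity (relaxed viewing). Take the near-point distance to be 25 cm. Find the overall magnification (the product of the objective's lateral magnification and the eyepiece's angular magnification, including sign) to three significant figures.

Objective: 1/d_i = 1/f_obj - 1/d_o = 1/1 - 1/1.06 = 0.05660 cm^-1, so d_i = 17.667 cm.
m_obj = -d_i/d_o = -17.667/1.06 = -16.667.
Eyepiece angular magnification (image at infinity): M_eye = D/f_e = 25/4 = 6.250.
Overall M = m_obj x M_eye = (-16.667)(6.250) = -104.17.

-104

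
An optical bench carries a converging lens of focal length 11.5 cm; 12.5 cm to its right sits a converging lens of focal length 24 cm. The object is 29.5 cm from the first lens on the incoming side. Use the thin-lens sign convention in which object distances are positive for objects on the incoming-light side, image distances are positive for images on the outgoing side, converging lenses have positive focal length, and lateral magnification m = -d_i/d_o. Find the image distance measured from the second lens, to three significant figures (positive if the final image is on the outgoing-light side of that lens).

First lens: d_i1 = 1/(1/11.5 - 1/29.5) = 18.847 cm.
Since 18.847 cm > 12.5 cm, the first image lies past the second lens and serves as a virtual object: d_o2 = L - d_i1 = -6.347 cm.
Second lens: d_i2 = 1/(1/24 - 1/(-6.347)) = 5.020 cm.

5.02 cm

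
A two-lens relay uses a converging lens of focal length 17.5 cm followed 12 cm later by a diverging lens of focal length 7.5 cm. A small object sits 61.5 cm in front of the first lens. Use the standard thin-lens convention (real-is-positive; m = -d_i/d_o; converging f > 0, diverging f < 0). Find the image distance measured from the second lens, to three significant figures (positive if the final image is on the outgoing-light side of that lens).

-18.8 cm

Applying the thin-lens equation to the first lens, 1/17.5 = 1/61.5 + 1/d_i1, which gives d_i1 = 24.460 cm.
This image would form 24.460 cm past lens 1, i.e. 12.460 cm beyond lens 2, so it is a virtual object for lens 2: d_o2 = 12 - 24.460 = -12.460 cm.
Applying the thin-lens equation again with f_2 = -7.5 cm and d_o2 = -12.460 cm gives d_i2 = -18.840 cm.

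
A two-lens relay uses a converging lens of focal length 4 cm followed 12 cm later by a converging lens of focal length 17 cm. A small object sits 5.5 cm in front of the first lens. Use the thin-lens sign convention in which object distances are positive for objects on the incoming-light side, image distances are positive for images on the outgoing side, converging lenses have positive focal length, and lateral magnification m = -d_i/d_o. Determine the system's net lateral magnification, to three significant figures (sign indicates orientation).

First lens: d_i1 = 1/(1/4 - 1/5.5) = 14.667 cm.
m_1 = -(14.667)/5.5 = -2.6667.
This image would form 14.667 cm past lens 1, i.e. 2.667 cm beyond lens 2, so it is a virtual object for lens 2: d_o2 = 12 - 14.667 = -2.667 cm.
Second lens: d_i2 = 1/(1/17 - 1/(-2.667)) = 2.305 cm.
m_2 = -(2.305)/(-2.667) = 0.8644.
The system's lateral magnification is m_1 m_2 = (-2.6667)(0.8644) = -2.3051.

-2.31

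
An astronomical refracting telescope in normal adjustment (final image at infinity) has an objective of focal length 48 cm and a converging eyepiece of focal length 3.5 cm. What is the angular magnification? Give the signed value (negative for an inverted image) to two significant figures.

M = -f_obj/f_eye = -48/(3.5) = -13.714.

-14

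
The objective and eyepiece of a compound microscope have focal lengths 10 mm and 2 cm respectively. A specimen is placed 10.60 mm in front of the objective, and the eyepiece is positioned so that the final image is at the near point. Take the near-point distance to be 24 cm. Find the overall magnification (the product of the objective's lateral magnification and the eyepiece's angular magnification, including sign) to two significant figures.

Convert to cm: f_obj = 10 mm = 1 cm; d_o = 10.60 mm = 1.06 cm.
Objective: 1/d_i = 1/f_obj - 1/d_o = 1/1 - 1/1.06 = 0.05660 cm^-1, so d_i = 17.667 cm.
m_obj = -d_i/d_o = -17.667/1.06 = -16.667.
Eyepiece angular magnification (image at near point): M_eye = 1 + D/f_e = 1 + 24/2 = 13.000.
Overall M = m_obj x M_eye = (-16.667)(13.000) = -216.67.

-220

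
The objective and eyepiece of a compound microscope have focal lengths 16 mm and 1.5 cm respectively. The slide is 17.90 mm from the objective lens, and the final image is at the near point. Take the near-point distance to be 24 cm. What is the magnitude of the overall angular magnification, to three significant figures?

Convert to cm: f_obj = 16 mm = 1.6 cm; d_o = 17.90 mm = 1.79 cm.
Objective: 1/d_i = 1/f_obj - 1/d_o = 1/1.6 - 1/1.79 = 0.06634 cm^-1, so d_i = 15.074 cm.
m_obj = -d_i/d_o = -15.074/1.79 = -8.421.
Eyepiece angular magnification (image at near point): M_eye = 1 + D/f_e = 1 + 24/1.5 = 17.000.
Overall M = m_obj x M_eye = (-8.421)(17.000) = -143.16.
|M| = 143.16.

143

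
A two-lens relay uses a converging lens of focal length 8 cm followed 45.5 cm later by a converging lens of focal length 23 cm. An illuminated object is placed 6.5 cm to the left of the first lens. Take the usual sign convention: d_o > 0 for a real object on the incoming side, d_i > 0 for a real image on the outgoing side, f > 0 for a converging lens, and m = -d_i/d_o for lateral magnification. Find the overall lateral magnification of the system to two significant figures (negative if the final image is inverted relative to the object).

-2.1

Applying the thin-lens equation to the first lens, 1/8 = 1/6.5 + 1/d_i1, which gives d_i1 = -34.667 cm.
Its lateral magnification is m_1 = -d_i1/d_o1 = -(-34.667)/6.5 = 5.3333.
The intermediate image is virtual, 34.667 cm to the left of lens 1, so d_o2 = L - d_i1 = 45.5 - (-34.667) = 80.167 cm.
Applying the thin-lens equation again with f_2 = 23 cm and d_o2 = 80.167 cm gives d_i2 = 32.254 cm.
m_2 = -(32.254)/(80.167) = -0.4023.
The system's lateral magnification is m_1 m_2 = (5.3333)(-0.4023) = -2.1458.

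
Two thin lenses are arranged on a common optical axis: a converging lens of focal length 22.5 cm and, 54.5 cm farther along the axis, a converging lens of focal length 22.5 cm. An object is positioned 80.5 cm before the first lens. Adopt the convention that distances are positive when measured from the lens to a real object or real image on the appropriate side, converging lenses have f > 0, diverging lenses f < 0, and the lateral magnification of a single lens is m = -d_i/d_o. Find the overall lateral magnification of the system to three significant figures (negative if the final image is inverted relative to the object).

Applying the thin-lens equation to the first lens, 1/22.5 = 1/80.5 + 1/d_i1, which gives d_i1 = 31.228 cm.
Its lateral magnification is m_1 = -d_i1/d_o1 = -(31.228)/80.5 = -0.3879.
The intermediate image is 31.228 cm to the right of lens 1, so d_o2 = L - d_i1 = 54.5 - 31.228 = 23.272 cm.
Applying the thin-lens equation again with f_2 = 22.5 cm and d_o2 = 23.272 cm gives d_i2 = 678.645 cm.
m_2 = -(678.645)/(23.272) = -29.1620.
The system's lateral magnification is m_1 m_2 = (-0.3879)(-29.1620) = 11.3128.

11.3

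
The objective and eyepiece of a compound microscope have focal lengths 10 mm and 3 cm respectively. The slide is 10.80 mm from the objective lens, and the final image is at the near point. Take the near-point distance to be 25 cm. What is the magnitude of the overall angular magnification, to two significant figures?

Convert to cm: f_obj = 10 mm = 1 cm; d_o = 10.80 mm = 1.08 cm.
Objective: 1/d_i = 1/f_obj - 1/d_o = 1/1 - 1/1.08 = 0.07407 cm^-1, so d_i = 13.500 cm.
m_obj = -d_i/d_o = -13.500/1.08 = -12.500.
Eyepiece angular magnification (image at near point): M_eye = 1 + D/f_e = 1 + 25/3 = 9.333.
Overall M = m_obj x M_eye = (-12.500)(9.333) = -116.67.
|M| = 116.67.

120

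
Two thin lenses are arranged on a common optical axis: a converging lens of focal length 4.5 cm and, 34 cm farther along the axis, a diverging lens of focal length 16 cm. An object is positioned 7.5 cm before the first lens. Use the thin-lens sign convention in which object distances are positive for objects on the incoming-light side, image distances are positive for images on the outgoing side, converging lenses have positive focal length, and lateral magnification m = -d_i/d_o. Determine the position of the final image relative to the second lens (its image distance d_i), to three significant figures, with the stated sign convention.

-9.39 cm

First lens: d_i1 = 1/(1/4.5 - 1/7.5) = 11.250 cm.
That image sits 22.750 cm in front of the second lens, so d_o2 = 22.750 cm.
Second lens: d_i2 = 1/(1/(-16) - 1/(22.750)) = -9.394 cm.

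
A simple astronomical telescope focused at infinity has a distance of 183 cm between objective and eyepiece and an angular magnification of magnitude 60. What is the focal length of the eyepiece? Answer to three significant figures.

In normal adjustment the tube length equals f_obj + f_eye and |M| = f_obj/f_eye.
So f_obj = 60 f_eye and 60 f_eye + f_eye = 183 cm, giving f_eye = 183/61 = 3.000 cm and f_obj = 180.000 cm.

3.00 cm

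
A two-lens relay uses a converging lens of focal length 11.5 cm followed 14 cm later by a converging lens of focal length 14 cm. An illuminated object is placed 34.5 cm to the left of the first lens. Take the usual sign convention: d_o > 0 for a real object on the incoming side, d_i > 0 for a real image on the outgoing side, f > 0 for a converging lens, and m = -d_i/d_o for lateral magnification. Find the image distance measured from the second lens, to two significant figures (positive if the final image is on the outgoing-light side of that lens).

2.6 cm

First lens: d_i1 = 1/(1/11.5 - 1/34.5) = 17.250 cm.
Since 17.250 cm > 14 cm, the first image lies past the second lens and serves as a virtual object: d_o2 = L - d_i1 = -3.250 cm.
Second lens: d_i2 = 1/(1/14 - 1/(-3.250)) = 2.638 cm.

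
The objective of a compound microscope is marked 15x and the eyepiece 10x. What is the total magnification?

150

The overall magnification of a compound microscope is the product of the objective and eyepiece magnifications:
M = M_obj x M_eye = 15 x 10 = 150.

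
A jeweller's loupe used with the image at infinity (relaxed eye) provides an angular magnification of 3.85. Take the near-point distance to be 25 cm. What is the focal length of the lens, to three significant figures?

For the image at infinity, M = D/f.
f = D/M = 25/3.85 = 6.494 cm.

6.49 cm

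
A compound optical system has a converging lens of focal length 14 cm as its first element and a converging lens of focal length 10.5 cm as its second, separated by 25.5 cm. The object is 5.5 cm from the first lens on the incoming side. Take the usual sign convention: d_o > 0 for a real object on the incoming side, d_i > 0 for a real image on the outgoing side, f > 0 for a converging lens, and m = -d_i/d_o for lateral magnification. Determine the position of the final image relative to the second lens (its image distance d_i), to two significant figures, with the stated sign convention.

15 cm

First lens: d_i1 = 1/(1/14 - 1/5.5) = -9.059 cm.
With d_i1 < 0 the first image is virtual and lies on the object side; the object distance for lens 2 is d_o2 = 25.5 - (-9.059) = 34.559 cm.
Second lens: d_i2 = 1/(1/10.5 - 1/(34.559)) = 15.083 cm.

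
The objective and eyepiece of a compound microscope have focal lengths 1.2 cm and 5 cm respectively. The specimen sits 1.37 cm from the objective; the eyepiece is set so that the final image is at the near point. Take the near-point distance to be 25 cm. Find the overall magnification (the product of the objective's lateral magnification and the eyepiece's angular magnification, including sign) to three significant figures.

Objective: 1/d_i = 1/f_obj - 1/d_o = 1/1.2 - 1/1.37 = 0.10341 cm^-1, so d_i = 9.671 cm.
m_obj = -d_i/d_o = -9.671/1.37 = -7.059.
Eyepiece angular magnification (image at near point): M_eye = 1 + D/f_e = 1 + 25/5 = 6.000.
Overall M = m_obj x M_eye = (-7.059)(6.000) = -42.35.

-42.4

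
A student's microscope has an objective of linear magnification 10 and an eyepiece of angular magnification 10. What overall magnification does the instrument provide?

The overall magnification of a compound microscope is the product of the objective and eyepiece magnifications:
M = M_obj x M_eye = 10 x 10 = 100.

100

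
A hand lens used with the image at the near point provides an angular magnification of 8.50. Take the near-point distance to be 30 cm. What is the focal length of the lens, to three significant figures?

4.00 cm

For the image at the near point, M = 1 + D/f.
f = D/(M - 1) = 30/(8.5 - 1) = 4.000 cm.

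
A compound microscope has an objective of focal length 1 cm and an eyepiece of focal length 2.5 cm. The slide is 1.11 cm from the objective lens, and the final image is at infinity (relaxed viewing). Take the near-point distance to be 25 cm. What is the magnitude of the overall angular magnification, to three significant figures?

Objective: 1/d_i = 1/f_obj - 1/d_o = 1/1 - 1/1.11 = 0.09910 cm^-1, so d_i = 10.091 cm.
m_obj = -d_i/d_o = -10.091/1.11 = -9.091.
Eyepiece angular magnification (image at infinity): M_eye = D/f_e = 25/2.5 = 10.000.
Overall M = m_obj x M_eye = (-9.091)(10.000) = -90.91.
|M| = 90.91.

90.9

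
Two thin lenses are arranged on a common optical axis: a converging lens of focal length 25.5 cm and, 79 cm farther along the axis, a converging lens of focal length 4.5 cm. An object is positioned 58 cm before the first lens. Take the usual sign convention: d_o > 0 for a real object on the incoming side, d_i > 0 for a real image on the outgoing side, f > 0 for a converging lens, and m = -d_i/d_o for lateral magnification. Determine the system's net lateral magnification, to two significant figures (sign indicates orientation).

0.12

Applying the thin-lens equation to the first lens, 1/25.5 = 1/58 + 1/d_i1, which gives d_i1 = 45.508 cm.
Its lateral magnification is m_1 = -d_i1/d_o1 = -(45.508)/58 = -0.7846.
That image sits 33.492 cm in front of the second lens, so d_o2 = 33.492 cm.
Applying the thin-lens equation again with f_2 = 4.5 cm and d_o2 = 33.492 cm gives d_i2 = 5.198 cm.
m_2 = -(5.198)/(33.492) = -0.1552.
Total m = m_1 x m_2 = (-0.7846)(-0.1552) = 0.1218.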